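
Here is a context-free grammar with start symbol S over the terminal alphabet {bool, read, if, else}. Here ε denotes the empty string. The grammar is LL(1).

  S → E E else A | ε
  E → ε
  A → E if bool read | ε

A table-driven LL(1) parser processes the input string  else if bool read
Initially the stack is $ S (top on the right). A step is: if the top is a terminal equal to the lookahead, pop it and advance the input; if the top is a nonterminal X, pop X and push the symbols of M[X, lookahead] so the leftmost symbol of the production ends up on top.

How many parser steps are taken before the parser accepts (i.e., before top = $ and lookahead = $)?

9

step 1: stack=$ S  input=else if bool read $  — expand S → E E else A
step 2: stack=$ A else E E  input=else if bool read $  — expand E → ε
step 3: stack=$ A else E  input=else if bool read $  — expand E → ε
step 4: stack=$ A else  input=else if bool read $  — match else
step 5: stack=$ A  input=if bool read $  — expand A → E if bool read
step 6: stack=$ read bool if E  input=if bool read $  — expand E → ε
step 7: stack=$ read bool if  input=if bool read $  — match if
step 8: stack=$ read bool  input=bool read $  — match bool
step 9: stack=$ read  input=read $  — match read
Accept reached after 9 steps.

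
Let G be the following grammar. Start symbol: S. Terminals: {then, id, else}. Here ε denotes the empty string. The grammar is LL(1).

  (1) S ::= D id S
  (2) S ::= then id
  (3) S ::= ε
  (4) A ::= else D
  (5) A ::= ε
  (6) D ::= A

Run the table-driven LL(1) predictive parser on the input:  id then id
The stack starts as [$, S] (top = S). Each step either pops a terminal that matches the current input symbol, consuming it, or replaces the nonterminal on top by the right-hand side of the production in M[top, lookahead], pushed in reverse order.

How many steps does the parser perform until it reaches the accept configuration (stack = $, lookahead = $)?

7

step 1: stack=$ S  input=id then id $  — expand S ::= D id S
step 2: stack=$ S id D  input=id then id $  — expand D ::= A
step 3: stack=$ S id A  input=id then id $  — expand A ::= ε
step 4: stack=$ S id  input=id then id $  — match id
step 5: stack=$ S  input=then id $  — expand S ::= then id
step 6: stack=$ id then  input=then id $  — match then
step 7: stack=$ id  input=id $  — match id
Accept reached after 7 steps.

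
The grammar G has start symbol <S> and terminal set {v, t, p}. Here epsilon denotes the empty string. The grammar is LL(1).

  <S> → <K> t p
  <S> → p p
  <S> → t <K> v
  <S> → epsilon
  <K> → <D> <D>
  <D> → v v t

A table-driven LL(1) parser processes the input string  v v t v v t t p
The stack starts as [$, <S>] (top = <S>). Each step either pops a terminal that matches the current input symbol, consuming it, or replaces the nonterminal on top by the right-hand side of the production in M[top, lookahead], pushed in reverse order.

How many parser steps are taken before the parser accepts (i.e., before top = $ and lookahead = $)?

12

      Stack            Input              Action
   1  $ <S>            v v t v v t t p $  expand <S> → <K> t p
   2  $ p t <K>        v v t v v t t p $  expand <K> → <D> <D>
   3  $ p t <D> <D>    v v t v v t t p $  expand <D> → v v t
   4  $ p t <D> t v v  v v t v v t t p $  match v
   5  $ p t <D> t v    v t v v t t p $    match v
   6  $ p t <D> t      t v v t t p $      match t
   7  $ p t <D>        v v t t p $        expand <D> → v v t
   8  $ p t t v v      v v t t p $        match v
   9  $ p t t v        v t t p $          match v
  10  $ p t t          t t p $            match t
  11  $ p t            t p $              match t
  12  $ p              p $                match p
Accept reached after 12 steps.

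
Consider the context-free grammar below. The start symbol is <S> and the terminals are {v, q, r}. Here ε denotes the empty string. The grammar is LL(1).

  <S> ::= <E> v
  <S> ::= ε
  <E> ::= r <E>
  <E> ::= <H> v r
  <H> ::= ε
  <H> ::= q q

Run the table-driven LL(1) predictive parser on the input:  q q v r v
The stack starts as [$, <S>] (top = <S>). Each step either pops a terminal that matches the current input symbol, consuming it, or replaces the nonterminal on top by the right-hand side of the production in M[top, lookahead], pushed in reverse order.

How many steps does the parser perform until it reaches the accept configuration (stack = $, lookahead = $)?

8

step 1: stack=$ <S>  input=q q v r v $  — expand <S> ::= <E> v
step 2: stack=$ v <E>  input=q q v r v $  — expand <E> ::= <H> v r
step 3: stack=$ v r v <H>  input=q q v r v $  — expand <H> ::= q q
step 4: stack=$ v r v q q  input=q q v r v $  — match q
step 5: stack=$ v r v q  input=q v r v $  — match q
step 6: stack=$ v r v  input=v r v $  — match v
step 7: stack=$ v r  input=r v $  — match r
step 8: stack=$ v  input=v $  — match v
Accept reached after 8 steps.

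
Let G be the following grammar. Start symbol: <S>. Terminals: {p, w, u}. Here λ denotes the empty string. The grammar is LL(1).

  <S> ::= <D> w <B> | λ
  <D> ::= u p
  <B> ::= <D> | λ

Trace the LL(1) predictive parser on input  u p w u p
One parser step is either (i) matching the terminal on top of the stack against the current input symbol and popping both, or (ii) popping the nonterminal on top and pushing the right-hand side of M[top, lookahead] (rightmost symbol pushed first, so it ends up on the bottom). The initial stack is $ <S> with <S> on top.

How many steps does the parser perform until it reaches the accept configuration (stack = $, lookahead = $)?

step 1: stack=$ <S>  input=u p w u p $  — expand <S> ::= <D> w <B>
step 2: stack=$ <B> w <D>  input=u p w u p $  — expand <D> ::= u p
step 3: stack=$ <B> w p u  input=u p w u p $  — match u
step 4: stack=$ <B> w p  input=p w u p $  — match p
step 5: stack=$ <B> w  input=w u p $  — match w
step 6: stack=$ <B>  input=u p $  — expand <B> ::= <D>
step 7: stack=$ <D>  input=u p $  — expand <D> ::= u p
step 8: stack=$ p u  input=u p $  — match u
step 9: stack=$ p  input=p $  — match p
Accept reached after 9 steps.

9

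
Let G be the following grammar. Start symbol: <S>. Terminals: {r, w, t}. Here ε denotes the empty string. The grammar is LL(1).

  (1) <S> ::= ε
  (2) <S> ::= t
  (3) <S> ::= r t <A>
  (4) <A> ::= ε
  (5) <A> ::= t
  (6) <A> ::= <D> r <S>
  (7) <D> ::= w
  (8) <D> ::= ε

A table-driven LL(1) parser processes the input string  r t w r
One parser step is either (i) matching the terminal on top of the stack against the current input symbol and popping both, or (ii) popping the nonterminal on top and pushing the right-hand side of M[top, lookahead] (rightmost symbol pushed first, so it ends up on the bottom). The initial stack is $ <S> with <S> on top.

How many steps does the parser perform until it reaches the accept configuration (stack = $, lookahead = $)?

8

     Stack        Input      Action
  1  $ <S>        r t w r $  expand <S> ::= r t <A>
  2  $ <A> t r    r t w r $  match r
  3  $ <A> t      t w r $    match t
  4  $ <A>        w r $      expand <A> ::= <D> r <S>
  5  $ <S> r <D>  w r $      expand <D> ::= w
  6  $ <S> r w    w r $      match w
  7  $ <S> r      r $        match r
  8  $ <S>        $          expand <S> ::= ε
Accept reached after 8 steps.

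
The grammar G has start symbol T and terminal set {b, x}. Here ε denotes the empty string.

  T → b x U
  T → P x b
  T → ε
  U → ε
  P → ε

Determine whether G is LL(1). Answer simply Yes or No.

Yes

FIRST(T) = {ε, b, x}
FIRST(U) = {ε}
FIRST(P) = {ε}
FOLLOW(T) = {$}
FOLLOW(U) = {$}
FOLLOW(P) = {x}
Each cell of M receives at most one production.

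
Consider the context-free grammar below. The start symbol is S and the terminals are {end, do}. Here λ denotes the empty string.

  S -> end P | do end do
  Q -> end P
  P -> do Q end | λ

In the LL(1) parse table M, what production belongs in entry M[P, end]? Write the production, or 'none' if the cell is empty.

P -> λ

FIRST(S): from S->end P we get {end}; from S->do end do we get {do}. So FIRST(S) = {do, end}.
FIRST(Q): from Q->end P we get {end}. So FIRST(Q) = {end}.
FIRST(P): from P->do Q end we get {do}; from P->λ we get {λ}. So FIRST(P) = {λ, do}.
FOLLOW(S) includes $ since S is the start symbol.
FOLLOW(S): S appears on no right-hand side. Thus FOLLOW(S) = {$}.
FOLLOW(Q): in P->do Q end, Q is followed by end with FIRST {end}. Thus FOLLOW(Q) = {end}.
FOLLOW(P): in S->end P, the suffix after P is empty, so FOLLOW(P) ⊇ FOLLOW(S) = {$}; in Q->end P, the suffix after P is empty, so FOLLOW(P) ⊇ FOLLOW(Q) = {end}. Thus FOLLOW(P) = {$, end}.
For P -> do Q end: FIRST(do Q end) = {do}, so it goes in M[P, t] for t ∈ {do}.
For P -> λ: FIRST(λ) = {λ}, so it goes in M[P, t] for t ∈ {}; since λ ∈ FIRST, also for every t ∈ FOLLOW(P) = {$, end}.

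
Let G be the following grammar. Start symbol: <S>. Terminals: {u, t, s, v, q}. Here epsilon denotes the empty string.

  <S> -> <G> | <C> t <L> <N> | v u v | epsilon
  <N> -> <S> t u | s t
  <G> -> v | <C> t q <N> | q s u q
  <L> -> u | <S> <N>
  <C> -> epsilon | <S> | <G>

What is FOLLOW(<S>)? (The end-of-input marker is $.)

FIRST(<S>) = {epsilon, q, t, v}  (via <G>, <C> t <L> <N>)
FIRST(<N>) = {q, s, t, v}  (via <S> t u)
FIRST(<L>) = {q, s, t, u, v}  (via <S> <N>)
FIRST(<G>) = {q, t, v}  (via <C> t q <N>)
FIRST(<C>) = {epsilon, q, t, v}  (via <S>, <G>)
FOLLOW(<S>) includes $ since <S> is the start symbol.
FOLLOW(<L>): in <S>-><C> t <L> <N>, <L> is followed by <N> with FIRST {q, s, t, v}. Thus FOLLOW(<L>) = {q, s, t, v}.
FOLLOW(<C>): in <S>-><C> t <L> <N>, <C> is followed by t <L> <N> with FIRST {t}; in <G>-><C> t q <N>, <C> is followed by t q <N> with FIRST {t}. Thus FOLLOW(<C>) = {t}.
FOLLOW(<S>): in <N>-><S> t u, <S> is followed by t u with FIRST {t}; in <L>-><S> <N>, <S> is followed by <N> with FIRST {q, s, t, v}; in <C>-><S>, the suffix after <S> is empty, so FOLLOW(<S>) ⊇ FOLLOW(<C>) = {t}. Thus FOLLOW(<S>) = {$, q, s, t, v}.
FOLLOW(<G>): in <S>-><G>, the suffix after <G> is empty, so FOLLOW(<G>) ⊇ FOLLOW(<S>) = {$, q, s, t, v}; in <C>-><G>, the suffix after <G> is empty, so FOLLOW(<G>) ⊇ FOLLOW(<C>) = {t}. Thus FOLLOW(<G>) = {$, q, s, t, v}.
FOLLOW(<N>): in <S>-><C> t <L> <N>, the suffix after <N> is empty, so FOLLOW(<N>) ⊇ FOLLOW(<S>) = {$, q, s, t, v}; in <G>-><C> t q <N>, the suffix after <N> is empty, so FOLLOW(<N>) ⊇ FOLLOW(<G>) = {$, q, s, t, v}; in <L>-><S> <N>, the suffix after <N> is empty, so FOLLOW(<N>) ⊇ FOLLOW(<L>) = {q, s, t, v}. Thus FOLLOW(<N>) = {$, q, s, t, v}.

{$, q, s, t, v}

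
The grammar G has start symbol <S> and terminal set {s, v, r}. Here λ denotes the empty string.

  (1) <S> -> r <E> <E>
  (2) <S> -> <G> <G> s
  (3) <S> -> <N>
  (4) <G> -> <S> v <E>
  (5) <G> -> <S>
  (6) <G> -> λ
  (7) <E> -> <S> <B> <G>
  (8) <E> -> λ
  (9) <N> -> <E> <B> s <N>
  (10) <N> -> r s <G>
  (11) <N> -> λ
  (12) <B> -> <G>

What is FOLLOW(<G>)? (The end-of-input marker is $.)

FIRST(<S>): from <S>->r <E> <E> we get {r}; from <S>-><G> <G> s we get {r, s, v}; from <S>-><N> we get {λ, r, s, v}. So FIRST(<S>) = {λ, r, s, v}.
FIRST(<G>): from <G>-><S> v <E> we get {r, s, v}; from <G>-><S> we get {λ, r, s, v}; from <G>->λ we get {λ}. So FIRST(<G>) = {λ, r, s, v}.
FIRST(<B>): from <B>-><G> we get {λ, r, s, v}. So FIRST(<B>) = {λ, r, s, v}.
FIRST(<E>): from <E>-><S> <B> <G> we get {λ, r, s, v}; from <E>->λ we get {λ}. So FIRST(<E>) = {λ, r, s, v}.
FIRST(<N>): from <N>-><E> <B> s <N> we get {r, s, v}; from <N>->r s <G> we get {r}; from <N>->λ we get {λ}. So FIRST(<N>) = {λ, r, s, v}.
FOLLOW(<S>) includes $ since <S> is the start symbol.
FOLLOW(<S>): in <G>-><S> v <E>, <S> is followed by v <E> with FIRST {v}; in <G>-><S>, the suffix after <S> is empty, so FOLLOW(<S>) ⊇ FOLLOW(<G>) = {$, r, s, v}; in <E>-><S> <B> <G>, <S> is followed by <B> <G> with FIRST {λ, r, s, v}; in <E>-><S> <B> <G>, the suffix after <S> is nullable, so FOLLOW(<S>) ⊇ FOLLOW(<E>) = {$, r, s, v}. Thus FOLLOW(<S>) = {$, r, s, v}.
FOLLOW(<N>): in <S>-><N>, the suffix after <N> is empty, so FOLLOW(<N>) ⊇ FOLLOW(<S>) = {$, r, s, v}; in <N>-><E> <B> s <N>, the suffix after <N> is empty (adds nothing new). Thus FOLLOW(<N>) = {$, r, s, v}.
FOLLOW(<G>): in <S>-><G> <G> s (occurrence 1), <G> is followed by <G> s with FIRST {r, s, v}; in <S>-><G> <G> s (occurrence 2), <G> is followed by s with FIRST {s}; in <E>-><S> <B> <G>, the suffix after <G> is empty, so FOLLOW(<G>) ⊇ FOLLOW(<E>) = {$, r, s, v}; in <N>->r s <G>, the suffix after <G> is empty, so FOLLOW(<G>) ⊇ FOLLOW(<N>) = {$, r, s, v}; in <B>-><G>, the suffix after <G> is empty, so FOLLOW(<G>) ⊇ FOLLOW(<B>) = {$, r, s, v}. Thus FOLLOW(<G>) = {$, r, s, v}.
FOLLOW(<E>): in <S>->r <E> <E> (occurrence 1), <E> is followed by <E> with FIRST {λ, r, s, v}; in <S>->r <E> <E> (occurrence 1), the suffix after <E> is nullable, so FOLLOW(<E>) ⊇ FOLLOW(<S>) = {$, r, s, v}; in <S>->r <E> <E> (occurrence 2), the suffix after <E> is empty, so FOLLOW(<E>) ⊇ FOLLOW(<S>) = {$, r, s, v}; in <G>-><S> v <E>, the suffix after <E> is empty, so FOLLOW(<E>) ⊇ FOLLOW(<G>) = {$, r, s, v}; in <N>-><E> <B> s <N>, <E> is followed by <B> s <N> with FIRST {r, s, v}. Thus FOLLOW(<E>) = {$, r, s, v}.
FOLLOW(<B>): in <E>-><S> <B> <G>, <B> is followed by <G> with FIRST {λ, r, s, v}; in <E>-><S> <B> <G>, the suffix after <B> is nullable, so FOLLOW(<B>) ⊇ FOLLOW(<E>) = {$, r, s, v}; in <N>-><E> <B> s <N>, <B> is followed by s <N> with FIRST {s}. Thus FOLLOW(<B>) = {$, r, s, v}.

{$, r, s, v}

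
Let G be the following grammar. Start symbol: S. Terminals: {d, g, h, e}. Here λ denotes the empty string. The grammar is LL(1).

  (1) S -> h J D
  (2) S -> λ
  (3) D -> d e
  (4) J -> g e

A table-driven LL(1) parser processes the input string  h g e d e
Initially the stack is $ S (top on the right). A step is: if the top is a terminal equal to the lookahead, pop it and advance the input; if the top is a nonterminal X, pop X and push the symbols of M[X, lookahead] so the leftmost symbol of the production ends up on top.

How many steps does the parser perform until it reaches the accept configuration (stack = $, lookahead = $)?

     Stack    Input        Action
  1  $ S      h g e d e $  expand S -> h J D
  2  $ D J h  h g e d e $  match h
  3  $ D J    g e d e $    expand J -> g e
  4  $ D e g  g e d e $    match g
  5  $ D e    e d e $      match e
  6  $ D      d e $        expand D -> d e
  7  $ e d    d e $        match d
  8  $ e      e $          match e
Accept reached after 8 steps.

8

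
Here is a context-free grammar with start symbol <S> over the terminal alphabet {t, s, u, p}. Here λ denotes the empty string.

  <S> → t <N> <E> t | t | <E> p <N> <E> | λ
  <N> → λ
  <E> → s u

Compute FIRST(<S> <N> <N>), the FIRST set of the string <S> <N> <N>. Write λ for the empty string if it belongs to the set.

{λ, s, t}

FIRST(<N>) = {λ}
FIRST(<E>) = {s}
FIRST(<S>) = {λ, s, t}  (via <E> p <N> <E>)
FIRST(<S> <N> <N>): take FIRST of each symbol in turn, carrying on past any symbol whose FIRST contains λ; result {λ, s, t}.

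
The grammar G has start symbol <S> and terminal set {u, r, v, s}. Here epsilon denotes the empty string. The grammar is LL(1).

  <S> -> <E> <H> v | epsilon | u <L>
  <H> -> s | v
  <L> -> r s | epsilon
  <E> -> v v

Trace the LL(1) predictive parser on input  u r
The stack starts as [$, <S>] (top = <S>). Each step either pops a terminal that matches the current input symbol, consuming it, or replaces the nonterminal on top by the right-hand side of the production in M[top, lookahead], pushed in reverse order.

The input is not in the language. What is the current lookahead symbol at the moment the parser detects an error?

$

     Stack    Input  Action
  1  $ <S>    u r $  expand <S> -> u <L>
  2  $ <L> u  u r $  match u
  3  $ <L>    r $    expand <L> -> r s
  4  $ s r    r $    match r
  5  $ s      $      error: top is terminal s but lookahead is $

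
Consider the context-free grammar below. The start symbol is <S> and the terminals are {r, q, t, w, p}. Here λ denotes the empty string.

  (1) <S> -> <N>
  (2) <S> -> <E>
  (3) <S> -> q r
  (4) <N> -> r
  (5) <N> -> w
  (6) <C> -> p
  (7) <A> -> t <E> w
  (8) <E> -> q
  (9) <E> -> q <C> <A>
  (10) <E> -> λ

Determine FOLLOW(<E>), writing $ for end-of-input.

FIRST(<N>): from <N>->r we get {r}; from <N>->w we get {w}. So FIRST(<N>) = {r, w}.
FIRST(<C>): from <C>->p we get {p}. So FIRST(<C>) = {p}.
FIRST(<A>): from <A>->t <E> w we get {t}. So FIRST(<A>) = {t}.
FIRST(<E>): from <E>->q we get {q}; from <E>->q <C> <A> we get {q}; from <E>->λ we get {λ}. So FIRST(<E>) = {λ, q}.
FIRST(<S>): from <S>-><N> we get {r, w}; from <S>-><E> we get {λ, q}; from <S>->q r we get {q}. So FIRST(<S>) = {λ, q, r, w}.
FOLLOW(<S>) includes $ since <S> is the start symbol.
FOLLOW(<S>): <S> appears on no right-hand side. Thus FOLLOW(<S>) = {$}.
FOLLOW(<N>): in <S>-><N>, the suffix after <N> is empty, so FOLLOW(<N>) ⊇ FOLLOW(<S>) = {$}. Thus FOLLOW(<N>) = {$}.
FOLLOW(<C>): in <E>->q <C> <A>, <C> is followed by <A> with FIRST {t}. Thus FOLLOW(<C>) = {t}.
FOLLOW(<E>): in <S>-><E>, the suffix after <E> is empty, so FOLLOW(<E>) ⊇ FOLLOW(<S>) = {$}; in <A>->t <E> w, <E> is followed by w with FIRST {w}. Thus FOLLOW(<E>) = {$, w}.
FOLLOW(<A>): in <E>->q <C> <A>, the suffix after <A> is empty, so FOLLOW(<A>) ⊇ FOLLOW(<E>) = {$, w}. Thus FOLLOW(<A>) = {$, w}.

{$, w}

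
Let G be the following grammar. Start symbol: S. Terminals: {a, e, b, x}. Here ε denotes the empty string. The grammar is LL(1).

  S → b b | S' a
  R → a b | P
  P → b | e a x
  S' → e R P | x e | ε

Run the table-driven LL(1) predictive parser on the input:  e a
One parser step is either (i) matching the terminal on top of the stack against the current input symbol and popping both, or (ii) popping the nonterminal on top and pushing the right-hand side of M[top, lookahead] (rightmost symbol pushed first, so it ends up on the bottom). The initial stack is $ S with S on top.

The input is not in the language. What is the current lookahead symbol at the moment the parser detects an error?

step 1: stack=$ S  input=e a $  — expand S → S' a
step 2: stack=$ a S'  input=e a $  — expand S' → e R P
step 3: stack=$ a P R e  input=e a $  — match e
step 4: stack=$ a P R  input=a $  — expand R → a b
step 5: stack=$ a P b a  input=a $  — match a
step 6: stack=$ a P b  input=$  — error: top is terminal b but lookahead is $

$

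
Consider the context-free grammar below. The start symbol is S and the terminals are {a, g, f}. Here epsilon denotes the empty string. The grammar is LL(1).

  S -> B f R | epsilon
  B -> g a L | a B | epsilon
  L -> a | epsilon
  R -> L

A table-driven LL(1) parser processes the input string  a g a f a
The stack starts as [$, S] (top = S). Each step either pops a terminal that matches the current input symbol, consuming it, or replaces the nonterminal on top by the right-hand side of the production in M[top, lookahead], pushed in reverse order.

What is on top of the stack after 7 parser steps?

f

step 1: stack=$ S  input=a g a f a $  — expand S -> B f R
step 2: stack=$ R f B  input=a g a f a $  — expand B -> a B
step 3: stack=$ R f B a  input=a g a f a $  — match a
step 4: stack=$ R f B  input=g a f a $  — expand B -> g a L
step 5: stack=$ R f L a g  input=g a f a $  — match g
step 6: stack=$ R f L a  input=a f a $  — match a
step 7: stack=$ R f L  input=f a $  — expand L -> epsilon
Stack after step 7: $ R f (top = f).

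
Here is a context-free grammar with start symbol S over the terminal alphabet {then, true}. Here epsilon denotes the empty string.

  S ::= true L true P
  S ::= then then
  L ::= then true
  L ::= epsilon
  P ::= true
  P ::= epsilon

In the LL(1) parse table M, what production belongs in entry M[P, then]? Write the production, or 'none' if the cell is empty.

FIRST(S): from S::=true L true P we get {true}; from S::=then then we get {then}. So FIRST(S) = {then, true}.
FIRST(L): from L::=then true we get {then}; from L::=epsilon we get {epsilon}. So FIRST(L) = {epsilon, then}.
FIRST(P): from P::=true we get {true}; from P::=epsilon we get {epsilon}. So FIRST(P) = {epsilon, true}.
FOLLOW(S) includes $ since S is the start symbol.
FOLLOW(S): S appears on no right-hand side. Thus FOLLOW(S) = {$}.
FOLLOW(P): in S::=true L true P, the suffix after P is empty, so FOLLOW(P) ⊇ FOLLOW(S) = {$}. Thus FOLLOW(P) = {$}.
For P ::= true: FIRST(true) = {true}, so it goes in M[P, t] for t ∈ {true}.
For P ::= epsilon: FIRST(epsilon) = {epsilon}, so it goes in M[P, t] for t ∈ {}; since epsilon ∈ FIRST, also for every t ∈ FOLLOW(P) = {$}.
None of these place a production in M[P, then].

none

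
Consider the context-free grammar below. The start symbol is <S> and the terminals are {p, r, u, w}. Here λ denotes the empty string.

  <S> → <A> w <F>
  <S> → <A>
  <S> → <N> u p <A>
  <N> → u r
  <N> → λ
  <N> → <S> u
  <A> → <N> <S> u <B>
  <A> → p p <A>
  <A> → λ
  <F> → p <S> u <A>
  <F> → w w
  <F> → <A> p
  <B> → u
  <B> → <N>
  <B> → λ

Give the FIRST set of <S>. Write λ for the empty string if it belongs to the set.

FIRST(<S>) = {λ, p, u, w}  (via <A> w <F>, <A>, <N> u p <A>)
FIRST(<N>) = {λ, p, u, w}  (via <S> u)
FIRST(<A>) = {λ, p, u, w}  (via <N> <S> u <B>)
FIRST(<B>) = {λ, p, u, w}  (via <N>)
FIRST(<F>) = {p, u, w}  (via <A> p)

{λ, p, u, w}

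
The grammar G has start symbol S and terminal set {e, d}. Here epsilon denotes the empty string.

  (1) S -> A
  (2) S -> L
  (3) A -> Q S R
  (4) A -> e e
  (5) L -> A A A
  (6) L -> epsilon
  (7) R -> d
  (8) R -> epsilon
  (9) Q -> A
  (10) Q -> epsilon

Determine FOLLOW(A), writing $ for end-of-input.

FIRST(R) = {epsilon, d}
FIRST(S) = {epsilon, d, e}  (via A, L)
FIRST(A) = {epsilon, d, e}  (via Q S R)
FIRST(L) = {epsilon, d, e}  (via A A A)
FIRST(Q) = {epsilon, d, e}  (via A)
FOLLOW(S) includes $ since S is the start symbol.
FOLLOW(S): in A->Q S R, S is followed by R with FIRST {epsilon, d}; in A->Q S R, the suffix after S is nullable, so FOLLOW(S) ⊇ FOLLOW(A) = {$, d, e}. Thus FOLLOW(S) = {$, d, e}.
FOLLOW(L): in S->L, the suffix after L is empty, so FOLLOW(L) ⊇ FOLLOW(S) = {$, d, e}. Thus FOLLOW(L) = {$, d, e}.
FOLLOW(A): in S->A, the suffix after A is empty, so FOLLOW(A) ⊇ FOLLOW(S) = {$, d, e}; in L->A A A (occurrence 1), A is followed by A A with FIRST {epsilon, d, e}; in L->A A A (occurrence 1), the suffix after A is nullable, so FOLLOW(A) ⊇ FOLLOW(L) = {$, d, e}; in L->A A A (occurrence 2), A is followed by A with FIRST {epsilon, d, e}; in L->A A A (occurrence 2), the suffix after A is nullable, so FOLLOW(A) ⊇ FOLLOW(L) = {$, d, e}; in L->A A A (occurrence 3), the suffix after A is empty, so FOLLOW(A) ⊇ FOLLOW(L) = {$, d, e}; in Q->A, the suffix after A is empty, so FOLLOW(A) ⊇ FOLLOW(Q) = {$, d, e}. Thus FOLLOW(A) = {$, d, e}.
FOLLOW(R): in A->Q S R, the suffix after R is empty, so FOLLOW(R) ⊇ FOLLOW(A) = {$, d, e}. Thus FOLLOW(R) = {$, d, e}.
FOLLOW(Q): in A->Q S R, Q is followed by S R with FIRST {epsilon, d, e}; in A->Q S R, the suffix after Q is nullable, so FOLLOW(Q) ⊇ FOLLOW(A) = {$, d, e}. Thus FOLLOW(Q) = {$, d, e}.

{$, d, e}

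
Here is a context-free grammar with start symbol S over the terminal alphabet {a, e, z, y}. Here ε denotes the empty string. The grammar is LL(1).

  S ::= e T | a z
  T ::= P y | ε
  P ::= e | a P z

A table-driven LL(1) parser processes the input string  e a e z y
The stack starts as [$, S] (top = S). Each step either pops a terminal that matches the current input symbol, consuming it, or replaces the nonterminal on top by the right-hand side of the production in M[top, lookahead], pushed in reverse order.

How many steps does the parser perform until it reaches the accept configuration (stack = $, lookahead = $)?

9

step 1: stack=$ S  input=e a e z y $  — expand S ::= e T
step 2: stack=$ T e  input=e a e z y $  — match e
step 3: stack=$ T  input=a e z y $  — expand T ::= P y
step 4: stack=$ y P  input=a e z y $  — expand P ::= a P z
step 5: stack=$ y z P a  input=a e z y $  — match a
step 6: stack=$ y z P  input=e z y $  — expand P ::= e
step 7: stack=$ y z e  input=e z y $  — match e
step 8: stack=$ y z  input=z y $  — match z
step 9: stack=$ y  input=y $  — match y
Accept reached after 9 steps.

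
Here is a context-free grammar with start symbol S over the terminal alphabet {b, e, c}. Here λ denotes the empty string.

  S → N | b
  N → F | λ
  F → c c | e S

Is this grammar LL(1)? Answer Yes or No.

FIRST(S) = {λ, b, c, e}
FIRST(N) = {λ, c, e}
FIRST(F) = {c, e}
FOLLOW(S) = {$}
FOLLOW(N) = {$}
FOLLOW(F) = {$}
Each cell of M receives at most one production.

Yes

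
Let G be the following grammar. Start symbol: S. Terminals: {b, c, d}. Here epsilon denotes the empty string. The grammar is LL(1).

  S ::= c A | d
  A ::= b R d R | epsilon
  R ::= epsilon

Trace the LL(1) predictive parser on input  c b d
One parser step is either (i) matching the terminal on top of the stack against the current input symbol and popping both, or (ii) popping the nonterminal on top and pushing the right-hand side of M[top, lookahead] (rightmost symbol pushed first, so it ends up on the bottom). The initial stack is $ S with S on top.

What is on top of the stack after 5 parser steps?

d

step 1: stack=$ S  input=c b d $  — expand S ::= c A
step 2: stack=$ A c  input=c b d $  — match c
step 3: stack=$ A  input=b d $  — expand A ::= b R d R
step 4: stack=$ R d R b  input=b d $  — match b
step 5: stack=$ R d R  input=d $  — expand R ::= epsilon
Stack after step 5: $ R d (top = d).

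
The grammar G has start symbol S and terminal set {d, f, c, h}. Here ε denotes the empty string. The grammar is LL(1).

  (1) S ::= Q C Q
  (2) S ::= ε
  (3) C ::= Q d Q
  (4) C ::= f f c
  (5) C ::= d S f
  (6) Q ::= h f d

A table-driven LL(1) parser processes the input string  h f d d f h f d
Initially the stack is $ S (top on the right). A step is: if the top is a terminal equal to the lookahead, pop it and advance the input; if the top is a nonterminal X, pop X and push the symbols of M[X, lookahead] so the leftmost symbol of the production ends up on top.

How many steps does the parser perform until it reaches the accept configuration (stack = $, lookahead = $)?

13

step 1: stack=$ S  input=h f d d f h f d $  — expand S ::= Q C Q
step 2: stack=$ Q C Q  input=h f d d f h f d $  — expand Q ::= h f d
step 3: stack=$ Q C d f h  input=h f d d f h f d $  — match h
step 4: stack=$ Q C d f  input=f d d f h f d $  — match f
step 5: stack=$ Q C d  input=d d f h f d $  — match d
step 6: stack=$ Q C  input=d f h f d $  — expand C ::= d S f
step 7: stack=$ Q f S d  input=d f h f d $  — match d
step 8: stack=$ Q f S  input=f h f d $  — expand S ::= ε
step 9: stack=$ Q f  input=f h f d $  — match f
step 10: stack=$ Q  input=h f d $  — expand Q ::= h f d
step 11: stack=$ d f h  input=h f d $  — match h
step 12: stack=$ d f  input=f d $  — match f
step 13: stack=$ d  input=d $  — match d
Accept reached after 13 steps.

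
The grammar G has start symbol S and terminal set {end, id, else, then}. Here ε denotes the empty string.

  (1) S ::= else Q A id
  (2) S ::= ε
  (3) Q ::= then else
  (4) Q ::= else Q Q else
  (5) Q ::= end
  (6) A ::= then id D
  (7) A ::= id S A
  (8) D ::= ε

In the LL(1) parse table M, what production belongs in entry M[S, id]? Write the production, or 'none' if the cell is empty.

FIRST(S) = {ε, else}
FIRST(Q) = {else, end, then}
FIRST(A) = {id, then}
FIRST(D) = {ε}
FOLLOW(S) includes $ since S is the start symbol.
FOLLOW(S): in A::=id S A, S is followed by A with FIRST {id, then}. Thus FOLLOW(S) = {$, id, then}.
For S ::= else Q A id: FIRST(else Q A id) = {else}, so it goes in M[S, t] for t ∈ {else}.
For S ::= ε: FIRST(ε) = {ε}, so it goes in M[S, t] for t ∈ {}; since ε ∈ FIRST, also for every t ∈ FOLLOW(S) = {$, id, then}.

S ::= ε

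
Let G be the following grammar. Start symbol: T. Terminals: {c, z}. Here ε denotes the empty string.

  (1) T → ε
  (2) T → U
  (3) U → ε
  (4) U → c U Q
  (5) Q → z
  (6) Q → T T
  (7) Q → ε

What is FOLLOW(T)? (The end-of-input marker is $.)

FIRST(U): from U→ε we get {ε}; from U→c U Q we get {c}. So FIRST(U) = {ε, c}.
FIRST(T): from T→ε we get {ε}; from T→U we get {ε, c}. So FIRST(T) = {ε, c}.
FIRST(Q): from Q→z we get {z}; from Q→T T we get {ε, c}; from Q→ε we get {ε}. So FIRST(Q) = {ε, c, z}.
FOLLOW(T) includes $ since T is the start symbol.
FOLLOW(T): in Q→T T (occurrence 1), T is followed by T with FIRST {ε, c}; in Q→T T (occurrence 1), the suffix after T is nullable, so FOLLOW(T) ⊇ FOLLOW(Q) = {$, c, z}; in Q→T T (occurrence 2), the suffix after T is empty, so FOLLOW(T) ⊇ FOLLOW(Q) = {$, c, z}. Thus FOLLOW(T) = {$, c, z}.
FOLLOW(U): in T→U, the suffix after U is empty, so FOLLOW(U) ⊇ FOLLOW(T) = {$, c, z}; in U→c U Q, U is followed by Q with FIRST {ε, c, z}; in U→c U Q, the suffix after U is nullable (adds nothing new). Thus FOLLOW(U) = {$, c, z}.
FOLLOW(Q): in U→c U Q, the suffix after Q is empty, so FOLLOW(Q) ⊇ FOLLOW(U) = {$, c, z}. Thus FOLLOW(Q) = {$, c, z}.

{$, c, z}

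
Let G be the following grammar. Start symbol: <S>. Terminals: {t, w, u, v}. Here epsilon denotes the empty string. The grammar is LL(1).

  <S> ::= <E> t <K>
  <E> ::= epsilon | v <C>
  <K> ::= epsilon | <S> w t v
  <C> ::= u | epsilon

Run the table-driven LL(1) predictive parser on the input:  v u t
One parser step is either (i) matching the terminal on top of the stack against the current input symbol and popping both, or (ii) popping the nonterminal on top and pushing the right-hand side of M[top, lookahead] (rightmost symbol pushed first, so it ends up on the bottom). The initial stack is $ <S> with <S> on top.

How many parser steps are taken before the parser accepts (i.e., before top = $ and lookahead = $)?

7

step 1: stack=$ <S>  input=v u t $  — expand <S> ::= <E> t <K>
step 2: stack=$ <K> t <E>  input=v u t $  — expand <E> ::= v <C>
step 3: stack=$ <K> t <C> v  input=v u t $  — match v
step 4: stack=$ <K> t <C>  input=u t $  — expand <C> ::= u
step 5: stack=$ <K> t u  input=u t $  — match u
step 6: stack=$ <K> t  input=t $  — match t
step 7: stack=$ <K>  input=$  — expand <K> ::= epsilon
Accept reached after 7 steps.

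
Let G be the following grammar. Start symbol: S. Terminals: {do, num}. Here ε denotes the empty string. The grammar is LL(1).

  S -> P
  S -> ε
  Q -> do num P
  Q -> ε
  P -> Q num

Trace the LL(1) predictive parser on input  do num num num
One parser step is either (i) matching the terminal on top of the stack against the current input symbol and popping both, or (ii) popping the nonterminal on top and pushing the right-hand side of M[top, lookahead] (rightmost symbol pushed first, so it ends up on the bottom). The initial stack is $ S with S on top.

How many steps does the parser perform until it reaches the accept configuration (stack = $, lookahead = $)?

     Stack           Input             Action
  1  $ S             do num num num $  expand S -> P
  2  $ P             do num num num $  expand P -> Q num
  3  $ num Q         do num num num $  expand Q -> do num P
  4  $ num P num do  do num num num $  match do
  5  $ num P num     num num num $     match num
  6  $ num P         num num $         expand P -> Q num
  7  $ num num Q     num num $         expand Q -> ε
  8  $ num num       num num $         match num
  9  $ num           num $             match num
Accept reached after 9 steps.

9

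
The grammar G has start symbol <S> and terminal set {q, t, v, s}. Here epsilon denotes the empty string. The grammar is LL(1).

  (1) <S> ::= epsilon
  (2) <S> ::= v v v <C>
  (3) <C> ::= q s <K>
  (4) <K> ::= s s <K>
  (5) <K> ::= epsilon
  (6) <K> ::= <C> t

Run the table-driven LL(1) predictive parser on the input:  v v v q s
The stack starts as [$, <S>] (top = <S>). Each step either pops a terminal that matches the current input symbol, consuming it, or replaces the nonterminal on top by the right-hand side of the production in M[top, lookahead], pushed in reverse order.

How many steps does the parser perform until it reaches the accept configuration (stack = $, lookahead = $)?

step 1: stack=$ <S>  input=v v v q s $  — expand <S> ::= v v v <C>
step 2: stack=$ <C> v v v  input=v v v q s $  — match v
step 3: stack=$ <C> v v  input=v v q s $  — match v
step 4: stack=$ <C> v  input=v q s $  — match v
step 5: stack=$ <C>  input=q s $  — expand <C> ::= q s <K>
step 6: stack=$ <K> s q  input=q s $  — match q
step 7: stack=$ <K> s  input=s $  — match s
step 8: stack=$ <K>  input=$  — expand <K> ::= epsilon
Accept reached after 8 steps.

8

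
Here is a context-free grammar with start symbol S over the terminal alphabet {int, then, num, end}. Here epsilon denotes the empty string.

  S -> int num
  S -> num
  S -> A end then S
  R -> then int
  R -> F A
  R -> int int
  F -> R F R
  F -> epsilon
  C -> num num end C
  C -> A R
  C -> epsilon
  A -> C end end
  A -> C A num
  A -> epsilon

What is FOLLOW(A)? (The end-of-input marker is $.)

FIRST(S): from S->int num we get {int}; from S->num we get {num}; from S->A end then S we get {end, int, num, then}. So FIRST(S) = {end, int, num, then}.
FIRST(R): from R->then int we get {then}; from R->F A we get {epsilon, end, int, num, then}; from R->int int we get {int}. So FIRST(R) = {epsilon, end, int, num, then}.
FIRST(F): from F->R F R we get {epsilon, end, int, num, then}; from F->epsilon we get {epsilon}. So FIRST(F) = {epsilon, end, int, num, then}.
FIRST(C): from C->num num end C we get {num}; from C->A R we get {epsilon, end, int, num, then}; from C->epsilon we get {epsilon}. So FIRST(C) = {epsilon, end, int, num, then}.
FIRST(A): from A->C end end we get {end, int, num, then}; from A->C A num we get {end, int, num, then}; from A->epsilon we get {epsilon}. So FIRST(A) = {epsilon, end, int, num, then}.
FOLLOW(S) includes $ since S is the start symbol.
FOLLOW(S): in S->A end then S, the suffix after S is empty (adds nothing new). Thus FOLLOW(S) = {$}.
FOLLOW(C): in C->num num end C, the suffix after C is empty (adds nothing new); in A->C end end, C is followed by end end with FIRST {end}; in A->C A num, C is followed by A num with FIRST {end, int, num, then}. Thus FOLLOW(C) = {end, int, num, then}.
FOLLOW(R): in F->R F R (occurrence 1), R is followed by F R with FIRST {epsilon, end, int, num, then}; in F->R F R (occurrence 1), the suffix after R is nullable, so FOLLOW(R) ⊇ FOLLOW(F) = {end, int, num, then}; in F->R F R (occurrence 2), the suffix after R is empty, so FOLLOW(R) ⊇ FOLLOW(F) = {end, int, num, then}; in C->A R, the suffix after R is empty, so FOLLOW(R) ⊇ FOLLOW(C) = {end, int, num, then}. Thus FOLLOW(R) = {end, int, num, then}.
FOLLOW(F): in R->F A, F is followed by A with FIRST {epsilon, end, int, num, then}; in R->F A, the suffix after F is nullable, so FOLLOW(F) ⊇ FOLLOW(R) = {end, int, num, then}; in F->R F R, F is followed by R with FIRST {epsilon, end, int, num, then}; in F->R F R, the suffix after F is nullable (adds nothing new). Thus FOLLOW(F) = {end, int, num, then}.
FOLLOW(A): in S->A end then S, A is followed by end then S with FIRST {end}; in R->F A, the suffix after A is empty, so FOLLOW(A) ⊇ FOLLOW(R) = {end, int, num, then}; in C->A R, A is followed by R with FIRST {epsilon, end, int, num, then}; in C->A R, the suffix after A is nullable, so FOLLOW(A) ⊇ FOLLOW(C) = {end, int, num, then}; in A->C A num, A is followed by num with FIRST {num}. Thus FOLLOW(A) = {end, int, num, then}.

{end, int, num, then}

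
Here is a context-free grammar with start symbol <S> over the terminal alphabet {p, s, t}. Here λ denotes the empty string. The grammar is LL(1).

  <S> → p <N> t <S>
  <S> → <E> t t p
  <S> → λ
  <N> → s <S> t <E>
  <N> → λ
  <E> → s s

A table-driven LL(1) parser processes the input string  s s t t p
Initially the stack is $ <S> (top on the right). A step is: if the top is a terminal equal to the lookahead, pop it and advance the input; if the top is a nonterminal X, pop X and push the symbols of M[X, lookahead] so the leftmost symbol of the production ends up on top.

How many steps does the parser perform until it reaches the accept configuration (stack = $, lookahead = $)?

7

step 1: stack=$ <S>  input=s s t t p $  — expand <S> → <E> t t p
step 2: stack=$ p t t <E>  input=s s t t p $  — expand <E> → s s
step 3: stack=$ p t t s s  input=s s t t p $  — match s
step 4: stack=$ p t t s  input=s t t p $  — match s
step 5: stack=$ p t t  input=t t p $  — match t
step 6: stack=$ p t  input=t p $  — match t
step 7: stack=$ p  input=p $  — match p
Accept reached after 7 steps.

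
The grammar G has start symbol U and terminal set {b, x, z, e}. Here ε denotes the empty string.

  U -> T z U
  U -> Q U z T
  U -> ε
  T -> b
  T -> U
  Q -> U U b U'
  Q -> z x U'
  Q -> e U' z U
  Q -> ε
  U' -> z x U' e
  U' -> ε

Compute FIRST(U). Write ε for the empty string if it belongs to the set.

{ε, b, e, z}

FIRST(U'): from U'->z x U' e we get {z}; from U'->ε we get {ε}. So FIRST(U') = {ε, z}.
FIRST(U): from U->T z U we get {b, e, z}; from U->Q U z T we get {b, e, z}; from U->ε we get {ε}. So FIRST(U) = {ε, b, e, z}.
FIRST(T): from T->b we get {b}; from T->U we get {ε, b, e, z}. So FIRST(T) = {ε, b, e, z}.
FIRST(Q): from Q->U U b U' we get {b, e, z}; from Q->z x U' we get {z}; from Q->e U' z U we get {e}; from Q->ε we get {ε}. So FIRST(Q) = {ε, b, e, z}.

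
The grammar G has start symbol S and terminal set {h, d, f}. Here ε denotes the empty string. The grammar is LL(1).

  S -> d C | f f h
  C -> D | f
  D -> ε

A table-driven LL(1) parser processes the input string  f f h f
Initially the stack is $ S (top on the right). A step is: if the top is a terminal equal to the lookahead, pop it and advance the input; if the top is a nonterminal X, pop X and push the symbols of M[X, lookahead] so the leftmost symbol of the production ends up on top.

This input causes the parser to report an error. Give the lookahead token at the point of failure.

f

step 1: stack=$ S  input=f f h f $  — expand S -> f f h
step 2: stack=$ h f f  input=f f h f $  — match f
step 3: stack=$ h f  input=f h f $  — match f
step 4: stack=$ h  input=h f $  — match h
step 5: stack=$  input=f $  — error: stack empty but input remains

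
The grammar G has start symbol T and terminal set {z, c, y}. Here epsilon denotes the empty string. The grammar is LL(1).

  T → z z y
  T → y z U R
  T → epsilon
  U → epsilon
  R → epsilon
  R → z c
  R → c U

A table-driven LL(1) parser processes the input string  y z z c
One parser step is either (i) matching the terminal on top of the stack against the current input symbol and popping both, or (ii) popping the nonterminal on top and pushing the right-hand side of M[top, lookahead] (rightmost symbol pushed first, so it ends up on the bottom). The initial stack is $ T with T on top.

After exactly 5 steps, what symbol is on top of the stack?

z

step 1: stack=$ T  input=y z z c $  — expand T → y z U R
step 2: stack=$ R U z y  input=y z z c $  — match y
step 3: stack=$ R U z  input=z z c $  — match z
step 4: stack=$ R U  input=z c $  — expand U → epsilon
step 5: stack=$ R  input=z c $  — expand R → z c
Stack after step 5: $ c z (top = z).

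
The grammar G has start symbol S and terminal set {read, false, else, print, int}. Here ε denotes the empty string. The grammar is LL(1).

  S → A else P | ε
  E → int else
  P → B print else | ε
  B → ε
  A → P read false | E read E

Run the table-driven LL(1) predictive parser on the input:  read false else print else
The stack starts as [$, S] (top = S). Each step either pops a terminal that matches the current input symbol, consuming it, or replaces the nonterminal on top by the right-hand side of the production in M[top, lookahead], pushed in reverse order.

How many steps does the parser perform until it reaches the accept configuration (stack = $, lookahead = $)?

10

step 1: stack=$ S  input=read false else print else $  — expand S → A else P
step 2: stack=$ P else A  input=read false else print else $  — expand A → P read false
step 3: stack=$ P else false read P  input=read false else print else $  — expand P → ε
step 4: stack=$ P else false read  input=read false else print else $  — match read
step 5: stack=$ P else false  input=false else print else $  — match false
step 6: stack=$ P else  input=else print else $  — match else
step 7: stack=$ P  input=print else $  — expand P → B print else
step 8: stack=$ else print B  input=print else $  — expand B → ε
step 9: stack=$ else print  input=print else $  — match print
step 10: stack=$ else  input=else $  — match else
Accept reached after 10 steps.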